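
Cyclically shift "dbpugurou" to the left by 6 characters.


Input: 'dbpugurou', shift = 6
Operation: split at index 6 and swap parts
Front part s[0:6] = 'dbpugu'
Back part s[6:] = 'rou'
Rotated = back + front = 'rou' + 'dbpugu'
Result: roudbpugu


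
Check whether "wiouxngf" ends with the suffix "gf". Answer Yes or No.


Input string: 'wiouxngf'
Suffix to check: 'gf'
Last 2 characters of input: 'gf'
Match: True
Result: Yes


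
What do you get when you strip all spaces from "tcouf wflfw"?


Input string: 'tcouf wflfw'
Operation: remove all spaces
Words: 'tcouf', 'wflfw'
Join without spaces: tcoufwflfw


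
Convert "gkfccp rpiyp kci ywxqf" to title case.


Input string: 'gkfccp rpiyp kci ywxqf'
Operation: capitalize first letter of each word
Word transformations: 'gkfccp'->'Gkfccp', 'rpiyp'->'Rpiyp', 'kci'->'Kci', 'ywxqf'->'Ywxqf'
Result: Gkfccp Rpiyp Kci Ywxqf


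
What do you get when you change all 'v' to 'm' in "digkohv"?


Input string: 'digkohv'
Operation: replace 'v' with 'm'
Positions of 'v': 6
After replacement: digkohm


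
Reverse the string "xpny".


Input string: 'xpny'
Operation: reverse character order
Original order: 'x' -> 'p' -> 'n' -> 'y'
Reversed order: 'y' -> 'n' -> 'p' -> 'x'
Result: ynpx


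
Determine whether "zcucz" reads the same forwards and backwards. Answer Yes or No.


Input string: 'zcucz'
Reversed: 'zcucz'
Compare pairs: s[0]='z' vs s[4]='z' (match), s[1]='c' vs s[3]='c' (match)
Palindrome: Yes


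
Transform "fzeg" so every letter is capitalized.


Input string: 'fzeg'
Operation: convert each letter to uppercase
Mapping: 'f'->'F', 'z'->'Z', 'e'->'E', 'g'->'G'
Result: FZEG


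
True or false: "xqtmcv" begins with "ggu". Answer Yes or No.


Input string: 'xqtmcv'
Prefix to check: 'ggu'
First 3 characters of input: 'xqt'
Match: False
Result: No


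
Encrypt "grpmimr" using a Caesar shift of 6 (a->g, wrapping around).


Input: 'grpmimr', shift = 6
Operation: for each letter, (position + 6) mod 26
Mapping: 'g'(6+6=12)->'m', 'r'(17+6=23)->'x', 'p'(15+6=21)->'v', 'm'(12+6=18)->'s', 'i'(8+6=14)->'o', 'm'(12+6=18)->'s', 'r'(17+6=23)->'x'
Result: mxvsosx


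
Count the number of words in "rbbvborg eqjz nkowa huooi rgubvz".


Input string: 'rbbvborg eqjz nkowa huooi rgubvz'
Operation: split by spaces
Words found: 'rbbvborg', 'eqjz', 'nkowa', 'huooi', 'rgubvz'
Word count: 5


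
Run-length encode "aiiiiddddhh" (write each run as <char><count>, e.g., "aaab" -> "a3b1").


Input: 'aiiiiddddhh'
Operation: identify consecutive runs
Runs: 'a' -> a1, 'iiii' -> i4, 'dddd' -> d4, 'hh' -> h2
Encoded: a1i4d4h2


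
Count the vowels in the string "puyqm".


Input string: 'puyqm'
Operation: count vowels (a, e, i, o, u)
Scan: s[0]='p', s[1]='u' (vowel), s[2]='y', s[3]='q', s[4]='m'
Vowels found: 1
Result: 1


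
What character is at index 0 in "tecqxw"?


Input string: 'tecqxw'
Operation: get character at index 0
Index mapping: s[0]='t'
Result: 't'


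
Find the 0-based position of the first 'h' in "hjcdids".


Input string: 'hjcdids'
Target: 'h'
Scanning left to right: s[0]='h'
First match at index: 0


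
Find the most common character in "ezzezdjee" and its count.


Input: 'ezzezdjee'
Operation: tally each character
Counts: 'd':1, 'e':4, 'j':1, 'z':3
Maximum: 'e' appears 4 times


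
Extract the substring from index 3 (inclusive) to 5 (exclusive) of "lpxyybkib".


Input string: 'lpxyybkib'
Operation: slice [3:5]
Extract characters: s[3]='y', s[4]='y'
Result: yy


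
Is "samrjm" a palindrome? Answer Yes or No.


Input string: 'samrjm'
Reversed: 'mjrmas'
Compare pairs: s[0]='s' vs s[5]='m' (mismatch), s[1]='a' vs s[4]='j' (mismatch), s[2]='m' vs s[3]='r' (mismatch)
Palindrome: No


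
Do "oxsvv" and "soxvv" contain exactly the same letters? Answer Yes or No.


String 1: 'oxsvv' -> sorted: 'osvvx'
String 2: 'soxvv' -> sorted: 'osvvx'
Compare sorted forms: 'osvvx' == 'osvvx'
Anagram: Yes


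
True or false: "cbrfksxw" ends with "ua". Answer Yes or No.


Input string: 'cbrfksxw'
Suffix to check: 'ua'
Last 2 characters of input: 'xw'
Match: False
Result: No


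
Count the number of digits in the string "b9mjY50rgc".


Input string: 'b9mjY50rgc'
Operation: count digit characters (0-9)
Scan: 'b', '9'(digit), 'm', 'j', 'Y', '5'(digit), '0'(digit), 'r', 'g', 'c'
Digits found: 3
Result: 3


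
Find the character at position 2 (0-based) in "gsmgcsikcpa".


Input string: 'gsmgcsikcpa'
Operation: get character at index 2
Index mapping: s[0]='g', s[1]='s', s[2]='m'
Result: 'm'


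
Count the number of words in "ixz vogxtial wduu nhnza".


Input string: 'ixz vogxtial wduu nhnza'
Operation: split by spaces
Words found: 'ixz', 'vogxtial', 'wduu', 'nhnza'
Word count: 4


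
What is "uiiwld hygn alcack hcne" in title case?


Input string: 'uiiwld hygn alcack hcne'
Operation: capitalize first letter of each word
Word transformations: 'uiiwld'->'Uiiwld', 'hygn'->'Hygn', 'alcack'->'Alcack', 'hcne'->'Hcne'
Result: Uiiwld Hygn Alcack Hcne


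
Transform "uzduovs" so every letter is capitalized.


Input string: 'uzduovs'
Operation: convert each letter to uppercase
Mapping: 'u'->'U', 'z'->'Z', 'd'->'D', 'u'->'U', 'o'->'O', 'v'->'V', 's'->'S'
Result: UZDUOVS


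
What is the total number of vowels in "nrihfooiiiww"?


Input string: 'nrihfooiiiww'
Operation: count vowels (a, e, i, o, u)
Scan: s[0]='n', s[1]='r', s[2]='i' (vowel), s[3]='h', s[4]='f', s[5]='o' (vowel), s[6]='o' (vowel), s[7]='i' (vowel), s[8]='i' (vowel), s[9]='i' (vowel), s[10]='w', s[11]='w'
Vowels found: 6
Result: 6


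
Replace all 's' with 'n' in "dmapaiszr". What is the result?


Input string: 'dmapaiszr'
Operation: replace 's' with 'n'
Positions of 's': 6
After replacement: dmapainzr


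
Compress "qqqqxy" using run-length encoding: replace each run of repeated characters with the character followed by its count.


Input: 'qqqqxy'
Operation: identify consecutive runs
Runs: 'qqqq' -> q4, 'x' -> x1, 'y' -> y1
Encoded: q4x1y1


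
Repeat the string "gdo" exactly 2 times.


Input string: 'gdo'
Operation: repeat 2 times
Concatenation: 'gdo' + 'gdo'
Result: gdogdo


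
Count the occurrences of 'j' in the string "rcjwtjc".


Input string: 'rcjwtjc'
Target character: 'j'
Scan each position: s[2]='j', s[5]='j'
Matches found at indices: 2, 5
Total: 2


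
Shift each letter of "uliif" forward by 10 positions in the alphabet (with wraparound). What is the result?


Input: 'uliif', shift = 10
Operation: for each letter, (position + 10) mod 26
Mapping: 'u'(20+10=30, 30 mod 26=4)->'e', 'l'(11+10=21)->'v', 'i'(8+10=18)->'s', 'i'(8+10=18)->'s', 'f'(5+10=15)->'p'
Result: evssp


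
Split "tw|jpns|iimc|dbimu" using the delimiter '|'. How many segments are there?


Input string: 'tw|jpns|iimc|dbimu'
Delimiter: '|'
Split result: 'tw', 'jpns', 'iimc', 'dbimu'
Number of parts: 4


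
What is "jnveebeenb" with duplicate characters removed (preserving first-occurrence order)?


Input: 'jnveebeenb'
Operation: keep first occurrence of each character
Scan: s[0]='j' new -> keep; s[1]='n' new -> keep; s[2]='v' new -> keep; s[3]='e' new -> keep; s[4]='e' seen -> skip; s[5]='b' new -> keep; s[6]='e' seen -> skip; s[7]='e' seen -> skip; s[8]='n' seen -> skip; s[9]='b' seen -> skip
Result: jnveb


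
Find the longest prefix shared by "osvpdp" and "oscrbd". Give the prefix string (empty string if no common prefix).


String 1: 'osvpdp'
String 2: 'oscrbd'
Compare position by position:
pos 0: 'o' vs 'o' match
pos 1: 's' vs 's' match
pos 2: 'v' vs 'c' differ -> stop
Longest common prefix: "os" (length 2)


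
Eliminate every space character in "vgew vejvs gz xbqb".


Input string: 'vgew vejvs gz xbqb'
Operation: remove all spaces
Words: 'vgew', 'vejvs', 'gz', 'xbqb'
Join without spaces: vgewvejvsgzxbqb


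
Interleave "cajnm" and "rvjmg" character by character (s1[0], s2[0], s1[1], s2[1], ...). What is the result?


String 1: 'cajnm'
String 2: 'rvjmg'
Operation: alternate characters
Pairs: 'c'+'r', 'a'+'v', 'j'+'j', 'n'+'m', 'm'+'g'
Result: cravjjnmmg


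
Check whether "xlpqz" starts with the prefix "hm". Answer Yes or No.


Input string: 'xlpqz'
Prefix to check: 'hm'
First 2 characters of input: 'xl'
Match: False
Result: No


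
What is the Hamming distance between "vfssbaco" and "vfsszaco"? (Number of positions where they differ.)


String 1: 'vfssbaco'
String 2: 'vfsszaco'
Compare each position: pos 0: 'v'=='v', pos 1: 'f'=='f', pos 2: 's'=='s', pos 3: 's'=='s', pos 4: 'b'!='z', pos 5: 'a'=='a', pos 6: 'c'=='c', pos 7: 'o'=='o'
Differing positions: 1
Hamming distance: 1


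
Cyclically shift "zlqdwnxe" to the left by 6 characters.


Input: 'zlqdwnxe', shift = 6
Operation: split at index 6 and swap parts
Front part s[0:6] = 'zlqdwn'
Back part s[6:] = 'xe'
Rotated = back + front = 'xe' + 'zlqdwn'
Result: xezlqdwn


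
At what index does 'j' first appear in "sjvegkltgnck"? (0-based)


Input string: 'sjvegkltgnck'
Target: 'j'
Scanning left to right: s[0]='s', s[1]='j'
First match at index: 1


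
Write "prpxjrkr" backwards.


Input string: 'prpxjrkr'
Operation: reverse character order
Original order: 'p' -> 'r' -> 'p' -> 'x' -> 'j' -> 'r' -> 'k' -> 'r'
Reversed order: 'r' -> 'k' -> 'r' -> 'j' -> 'x' -> 'p' -> 'r' -> 'p'
Result: rkrjxprp


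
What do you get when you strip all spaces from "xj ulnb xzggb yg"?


Input string: 'xj ulnb xzggb yg'
Operation: remove all spaces
Words: 'xj', 'ulnb', 'xzggb', 'yg'
Join without spaces: xjulnbxzggbyg


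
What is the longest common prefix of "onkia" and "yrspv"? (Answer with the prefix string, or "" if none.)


String 1: 'onkia'
String 2: 'yrspv'
Compare position by position:
pos 0: 'o' vs 'y' differ -> stop
Longest common prefix: "" (length 0)


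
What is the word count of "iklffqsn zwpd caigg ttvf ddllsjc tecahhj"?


Input string: 'iklffqsn zwpd caigg ttvf ddllsjc tecahhj'
Operation: split by spaces
Words found: 'iklffqsn', 'zwpd', 'caigg', 'ttvf', 'ddllsjc', 'tecahhj'
Word count: 6


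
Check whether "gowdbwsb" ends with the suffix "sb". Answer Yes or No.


Input string: 'gowdbwsb'
Suffix to check: 'sb'
Last 2 characters of input: 'sb'
Match: True
Result: Yes


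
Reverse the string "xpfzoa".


Input string: 'xpfzoa'
Operation: reverse character order
Original order: 'x' -> 'p' -> 'f' -> 'z' -> 'o' -> 'a'
Reversed order: 'a' -> 'o' -> 'z' -> 'f' -> 'p' -> 'x'
Result: aozfpx


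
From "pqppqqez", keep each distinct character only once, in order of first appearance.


Input: 'pqppqqez'
Operation: keep first occurrence of each character
Scan: s[0]='p' new -> keep; s[1]='q' new -> keep; s[2]='p' seen -> skip; s[3]='p' seen -> skip; s[4]='q' seen -> skip; s[5]='q' seen -> skip; s[6]='e' new -> keep; s[7]='z' new -> keep
Result: pqez


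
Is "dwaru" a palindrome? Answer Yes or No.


Input string: 'dwaru'
Reversed: 'urawd'
Compare pairs: s[0]='d' vs s[4]='u' (mismatch), s[1]='w' vs s[3]='r' (mismatch)
Palindrome: No


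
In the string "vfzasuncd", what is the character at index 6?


Input string: 'vfzasuncd'
Operation: get character at index 6
Index mapping: s[0]='v', s[1]='f', s[2]='z', s[3]='a', s[4]='s', s[5]='u', s[6]='n'
Result: 'n'


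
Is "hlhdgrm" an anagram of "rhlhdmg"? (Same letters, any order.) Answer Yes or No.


String 1: 'rhlhdmg' -> sorted: 'dghhlmr'
String 2: 'hlhdgrm' -> sorted: 'dghhlmr'
Compare sorted forms: 'dghhlmr' == 'dghhlmr'
Anagram: Yes


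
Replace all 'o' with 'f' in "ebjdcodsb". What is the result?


Input string: 'ebjdcodsb'
Operation: replace 'o' with 'f'
Positions of 'o': 5
After replacement: ebjdcfdsb


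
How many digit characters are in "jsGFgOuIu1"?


Input string: 'jsGFgOuIu1'
Operation: count digit characters (0-9)
Scan: 'j', 's', 'G', 'F', 'g', 'O', 'u', 'I', 'u', '1'(digit)
Digits found: 1
Result: 1


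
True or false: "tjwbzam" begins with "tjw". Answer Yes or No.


Input string: 'tjwbzam'
Prefix to check: 'tjw'
First 3 characters of input: 'tjw'
Match: True
Result: Yes


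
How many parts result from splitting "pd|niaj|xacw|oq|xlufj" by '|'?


Input string: 'pd|niaj|xacw|oq|xlufj'
Delimiter: '|'
Split result: 'pd', 'niaj', 'xacw', 'oq', 'xlufj'
Number of parts: 5


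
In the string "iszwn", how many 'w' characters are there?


Input string: 'iszwn'
Target character: 'w'
Scan each position: s[3]='w'
Matches found at indices: 3
Total: 1


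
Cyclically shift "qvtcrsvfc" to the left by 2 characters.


Input: 'qvtcrsvfc', shift = 2
Operation: split at index 2 and swap parts
Front part s[0:2] = 'qv'
Back part s[2:] = 'tcrsvfc'
Rotated = back + front = 'tcrsvfc' + 'qv'
Result: tcrsvfcqv


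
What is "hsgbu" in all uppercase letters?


Input string: 'hsgbu'
Operation: convert each letter to uppercase
Mapping: 'h'->'H', 's'->'S', 'g'->'G', 'b'->'B', 'u'->'U'
Result: HSGBU


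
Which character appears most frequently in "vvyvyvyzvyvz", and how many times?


Input: 'vvyvyvyzvyvz'
Operation: tally each character
Counts: 'v':6, 'y':4, 'z':2
Maximum: 'v' appears 6 times


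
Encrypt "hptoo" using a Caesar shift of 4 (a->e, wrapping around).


Input: 'hptoo', shift = 4
Operation: for each letter, (position + 4) mod 26
Mapping: 'h'(7+4=11)->'l', 'p'(15+4=19)->'t', 't'(19+4=23)->'x', 'o'(14+4=18)->'s', 'o'(14+4=18)->'s'
Result: ltxss


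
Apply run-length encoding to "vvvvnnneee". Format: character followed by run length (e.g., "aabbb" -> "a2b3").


Input: 'vvvvnnneee'
Operation: identify consecutive runs
Runs: 'vvvv' -> v4, 'nnn' -> n3, 'eee' -> e3
Encoded: v4n3e3


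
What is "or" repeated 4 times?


Input string: 'or'
Operation: repeat 4 times
Concatenation: 'or' + 'or' + 'or' + 'or'
Result: orororor


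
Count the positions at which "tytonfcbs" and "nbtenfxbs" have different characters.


String 1: 'tytonfcbs'
String 2: 'nbtenfxbs'
Compare each position: pos 0: 't'!='n', pos 1: 'y'!='b', pos 2: 't'=='t', pos 3: 'o'!='e', pos 4: 'n'=='n', pos 5: 'f'=='f', pos 6: 'c'!='x', pos 7: 'b'=='b', pos 8: 's'=='s'
Differing positions: 4
Hamming distance: 4


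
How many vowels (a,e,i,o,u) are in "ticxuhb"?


Input string: 'ticxuhb'
Operation: count vowels (a, e, i, o, u)
Scan: s[0]='t', s[1]='i' (vowel), s[2]='c', s[3]='x', s[4]='u' (vowel), s[5]='h', s[6]='b'
Vowels found: 2
Result: 2


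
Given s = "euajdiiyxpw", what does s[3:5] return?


Input string: 'euajdiiyxpw'
Operation: slice [3:5]
Extract characters: s[3]='j', s[4]='d'
Result: jd


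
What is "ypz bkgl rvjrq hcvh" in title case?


Input string: 'ypz bkgl rvjrq hcvh'
Operation: capitalize first letter of each word
Word transformations: 'ypz'->'Ypz', 'bkgl'->'Bkgl', 'rvjrq'->'Rvjrq', 'hcvh'->'Hcvh'
Result: Ypz Bkgl Rvjrq Hcvh


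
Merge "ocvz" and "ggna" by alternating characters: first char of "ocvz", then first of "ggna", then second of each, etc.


String 1: 'ocvz'
String 2: 'ggna'
Operation: alternate characters
Pairs: 'o'+'g', 'c'+'g', 'v'+'n', 'z'+'a'
Result: ogcgvnza


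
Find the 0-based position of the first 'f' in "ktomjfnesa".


Input string: 'ktomjfnesa'
Target: 'f'
Scanning left to right: s[0]='k', s[1]='t', s[2]='o', s[3]='m', s[4]='j', s[5]='f'
First match at index: 5


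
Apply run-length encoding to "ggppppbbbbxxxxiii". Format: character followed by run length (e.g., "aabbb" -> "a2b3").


Input: 'ggppppbbbbxxxxiii'
Operation: identify consecutive runs
Runs: 'gg' -> g2, 'pppp' -> p4, 'bbbb' -> b4, 'xxxx' -> x4, 'iii' -> i3
Encoded: g2p4b4x4i3


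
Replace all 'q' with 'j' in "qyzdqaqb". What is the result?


Input string: 'qyzdqaqb'
Operation: replace 'q' with 'j'
Positions of 'q': 0, 4, 6
After replacement: jyzdjajb


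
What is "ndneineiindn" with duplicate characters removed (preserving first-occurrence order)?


Input: 'ndneineiindn'
Operation: keep first occurrence of each character
Scan: s[0]='n' new -> keep; s[1]='d' new -> keep; s[2]='n' seen -> skip; s[3]='e' new -> keep; s[4]='i' new -> keep; s[5]='n' seen -> skip; s[6]='e' seen -> skip; s[7]='i' seen -> skip; s[8]='i' seen -> skip; s[9]='n' seen -> skip; s[10]='d' seen -> skip; s[11]='n' seen -> skip
Result: ndei


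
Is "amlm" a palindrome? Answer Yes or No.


Input string: 'amlm'
Reversed: 'mlma'
Compare pairs: s[0]='a' vs s[3]='m' (mismatch), s[1]='m' vs s[2]='l' (mismatch)
Palindrome: No


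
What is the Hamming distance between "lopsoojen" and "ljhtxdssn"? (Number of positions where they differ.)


String 1: 'lopsoojen'
String 2: 'ljhtxdssn'
Compare each position: pos 0: 'l'=='l', pos 1: 'o'!='j', pos 2: 'p'!='h', pos 3: 's'!='t', pos 4: 'o'!='x', pos 5: 'o'!='d', pos 6: 'j'!='s', pos 7: 'e'!='s', pos 8: 'n'=='n'
Differing positions: 7
Hamming distance: 7


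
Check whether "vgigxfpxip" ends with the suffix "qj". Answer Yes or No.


Input string: 'vgigxfpxip'
Suffix to check: 'qj'
Last 2 characters of input: 'ip'
Match: False
Result: No


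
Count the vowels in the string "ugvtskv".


Input string: 'ugvtskv'
Operation: count vowels (a, e, i, o, u)
Scan: s[0]='u' (vowel), s[1]='g', s[2]='v', s[3]='t', s[4]='s', s[5]='k', s[6]='v'
Vowels found: 1
Result: 1


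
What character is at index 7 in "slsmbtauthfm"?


Input string: 'slsmbtauthfm'
Operation: get character at index 7
Index mapping: s[0]='s', s[1]='l', s[2]='s', s[3]='m', s[4]='b', s[5]='t', s[6]='a', s[7]='u'
Result: 'u'


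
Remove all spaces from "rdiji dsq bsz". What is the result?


Input string: 'rdiji dsq bsz'
Operation: remove all spaces
Words: 'rdiji', 'dsq', 'bsz'
Join without spaces: rdijidsqbsz


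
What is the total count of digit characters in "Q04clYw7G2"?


Input string: 'Q04clYw7G2'
Operation: count digit characters (0-9)
Scan: 'Q', '0'(digit), '4'(digit), 'c', 'l', 'Y', 'w', '7'(digit), 'G', '2'(digit)
Digits found: 4
Result: 4


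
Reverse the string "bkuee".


Input string: 'bkuee'
Operation: reverse character order
Original order: 'b' -> 'k' -> 'u' -> 'e' -> 'e'
Reversed order: 'e' -> 'e' -> 'u' -> 'k' -> 'b'
Result: eeukb


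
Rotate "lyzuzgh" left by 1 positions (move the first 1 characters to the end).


Input: 'lyzuzgh', shift = 1
Operation: split at index 1 and swap parts
Front part s[0:1] = 'l'
Back part s[1:] = 'yzuzgh'
Rotated = back + front = 'yzuzgh' + 'l'
Result: yzuzghl


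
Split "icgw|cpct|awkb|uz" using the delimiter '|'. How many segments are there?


Input string: 'icgw|cpct|awkb|uz'
Delimiter: '|'
Split result: 'icgw', 'cpct', 'awkb', 'uz'
Number of parts: 4


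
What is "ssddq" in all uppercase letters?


Input string: 'ssddq'
Operation: convert each letter to uppercase
Mapping: 's'->'S', 's'->'S', 'd'->'D', 'd'->'D', 'q'->'Q'
Result: SSDDQ


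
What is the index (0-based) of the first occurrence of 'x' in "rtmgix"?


Input string: 'rtmgix'
Target: 'x'
Scanning left to right: s[0]='r', s[1]='t', s[2]='m', s[3]='g', s[4]='i', s[5]='x'
First match at index: 5


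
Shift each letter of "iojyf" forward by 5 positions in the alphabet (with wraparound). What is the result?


Input: 'iojyf', shift = 5
Operation: for each letter, (position + 5) mod 26
Mapping: 'i'(8+5=13)->'n', 'o'(14+5=19)->'t', 'j'(9+5=14)->'o', 'y'(24+5=29, 29 mod 26=3)->'d', 'f'(5+5=10)->'k'
Result: ntodk


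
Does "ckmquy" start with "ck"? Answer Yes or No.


Input string: 'ckmquy'
Prefix to check: 'ck'
First 2 characters of input: 'ck'
Match: True
Result: Yes


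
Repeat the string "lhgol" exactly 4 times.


Input string: 'lhgol'
Operation: repeat 4 times
Concatenation: 'lhgol' + 'lhgol' + 'lhgol' + 'lhgol'
Result: lhgollhgollhgollhgol


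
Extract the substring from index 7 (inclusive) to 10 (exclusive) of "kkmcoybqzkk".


Input string: 'kkmcoybqzkk'
Operation: slice [7:10]
Extract characters: s[7]='q', s[8]='z', s[9]='k'
Result: qzk


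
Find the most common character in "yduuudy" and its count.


Input: 'yduuudy'
Operation: tally each character
Counts: 'd':2, 'u':3, 'y':2
Maximum: 'u' appears 3 times


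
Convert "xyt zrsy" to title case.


Input string: 'xyt zrsy'
Operation: capitalize first letter of each word
Word transformations: 'xyt'->'Xyt', 'zrsy'->'Zrsy'
Result: Xyt Zrsy


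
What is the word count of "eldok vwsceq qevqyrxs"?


Input string: 'eldok vwsceq qevqyrxs'
Operation: split by spaces
Words found: 'eldok', 'vwsceq', 'qevqyrxs'
Word count: 3


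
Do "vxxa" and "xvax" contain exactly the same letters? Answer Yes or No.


String 1: 'vxxa' -> sorted: 'avxx'
String 2: 'xvax' -> sorted: 'avxx'
Compare sorted forms: 'avxx' == 'avxx'
Anagram: Yes


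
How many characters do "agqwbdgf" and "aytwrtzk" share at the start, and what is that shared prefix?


String 1: 'agqwbdgf'
String 2: 'aytwrtzk'
Compare position by position:
pos 0: 'a' vs 'a' match
pos 1: 'g' vs 'y' differ -> stop
Longest common prefix: "a" (length 1)


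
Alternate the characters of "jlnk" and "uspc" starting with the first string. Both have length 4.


String 1: 'jlnk'
String 2: 'uspc'
Operation: alternate characters
Pairs: 'j'+'u', 'l'+'s', 'n'+'p', 'k'+'c'
Result: julsnpkc


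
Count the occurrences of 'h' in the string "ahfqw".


Input string: 'ahfqw'
Target character: 'h'
Scan each position: s[1]='h'
Matches found at indices: 1
Total: 1


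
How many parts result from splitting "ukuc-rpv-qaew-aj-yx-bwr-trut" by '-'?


Input string: 'ukuc-rpv-qaew-aj-yx-bwr-trut'
Delimiter: '-'
Split result: 'ukuc', 'rpv', 'qaew', 'aj', 'yx', 'bwr', 'trut'
Number of parts: 7


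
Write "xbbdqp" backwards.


Input string: 'xbbdqp'
Operation: reverse character order
Original order: 'x' -> 'b' -> 'b' -> 'd' -> 'q' -> 'p'
Reversed order: 'p' -> 'q' -> 'd' -> 'b' -> 'b' -> 'x'
Result: pqdbbx


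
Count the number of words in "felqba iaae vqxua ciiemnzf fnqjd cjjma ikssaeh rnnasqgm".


Input string: 'felqba iaae vqxua ciiemnzf fnqjd cjjma ikssaeh rnnasqgm'
Operation: split by spaces
Words found: 'felqba', 'iaae', 'vqxua', 'ciiemnzf', 'fnqjd', 'cjjma', 'ikssaeh', 'rnnasqgm'
Word count: 8


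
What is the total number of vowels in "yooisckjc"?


Input string: 'yooisckjc'
Operation: count vowels (a, e, i, o, u)
Scan: s[0]='y', s[1]='o' (vowel), s[2]='o' (vowel), s[3]='i' (vowel), s[4]='s', s[5]='c', s[6]='k', s[7]='j', s[8]='c'
Vowels found: 3
Result: 3


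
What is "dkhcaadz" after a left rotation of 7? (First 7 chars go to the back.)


Input: 'dkhcaadz', shift = 7
Operation: split at index 7 and swap parts
Front part s[0:7] = 'dkhcaad'
Back part s[7:] = 'z'
Rotated = back + front = 'z' + 'dkhcaad'
Result: zdkhcaad


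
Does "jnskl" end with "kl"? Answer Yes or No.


Input string: 'jnskl'
Suffix to check: 'kl'
Last 2 characters of input: 'kl'
Match: True
Result: Yes


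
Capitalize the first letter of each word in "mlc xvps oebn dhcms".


Input string: 'mlc xvps oebn dhcms'
Operation: capitalize first letter of each word
Word transformations: 'mlc'->'Mlc', 'xvps'->'Xvps', 'oebn'->'Oebn', 'dhcms'->'Dhcms'
Result: Mlc Xvps Oebn Dhcms


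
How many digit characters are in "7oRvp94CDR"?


Input string: '7oRvp94CDR'
Operation: count digit characters (0-9)
Scan: '7'(digit), 'o', 'R', 'v', 'p', '9'(digit), '4'(digit), 'C', 'D', 'R'
Digits found: 3
Result: 3


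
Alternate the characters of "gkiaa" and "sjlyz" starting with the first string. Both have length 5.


String 1: 'gkiaa'
String 2: 'sjlyz'
Operation: alternate characters
Pairs: 'g'+'s', 'k'+'j', 'i'+'l', 'a'+'y', 'a'+'z'
Result: gskjilayaz


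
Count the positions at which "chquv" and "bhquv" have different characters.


String 1: 'chquv'
String 2: 'bhquv'
Compare each position: pos 0: 'c'!='b', pos 1: 'h'=='h', pos 2: 'q'=='q', pos 3: 'u'=='u', pos 4: 'v'=='v'
Differing positions: 1
Hamming distance: 1


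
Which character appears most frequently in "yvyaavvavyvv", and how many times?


Input: 'yvyaavvavyvv'
Operation: tally each character
Counts: 'a':3, 'v':6, 'y':3
Maximum: 'v' appears 6 times


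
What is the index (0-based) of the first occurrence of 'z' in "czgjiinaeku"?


Input string: 'czgjiinaeku'
Target: 'z'
Scanning left to right: s[0]='c', s[1]='z'
First match at index: 1


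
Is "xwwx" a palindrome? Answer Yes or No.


Input string: 'xwwx'
Reversed: 'xwwx'
Compare pairs: s[0]='x' vs s[3]='x' (match), s[1]='w' vs s[2]='w' (match)
Palindrome: Yes


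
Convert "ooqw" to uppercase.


Input string: 'ooqw'
Operation: convert each letter to uppercase
Mapping: 'o'->'O', 'o'->'O', 'q'->'Q', 'w'->'W'
Result: OOQW


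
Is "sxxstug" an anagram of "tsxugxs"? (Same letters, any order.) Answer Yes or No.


String 1: 'tsxugxs' -> sorted: 'gsstuxx'
String 2: 'sxxstug' -> sorted: 'gsstuxx'
Compare sorted forms: 'gsstuxx' == 'gsstuxx'
Anagram: Yes


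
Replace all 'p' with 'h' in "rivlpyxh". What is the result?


Input string: 'rivlpyxh'
Operation: replace 'p' with 'h'
Positions of 'p': 4
After replacement: rivlhyxh


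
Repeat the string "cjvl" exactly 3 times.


Input string: 'cjvl'
Operation: repeat 3 times
Concatenation: 'cjvl' + 'cjvl' + 'cjvl'
Result: cjvlcjvlcjvl


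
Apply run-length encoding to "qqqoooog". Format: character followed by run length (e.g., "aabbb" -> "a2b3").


Input: 'qqqoooog'
Operation: identify consecutive runs
Runs: 'qqq' -> q3, 'oooo' -> o4, 'g' -> g1
Encoded: q3o4g1


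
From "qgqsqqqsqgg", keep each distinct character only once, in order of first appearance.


Input: 'qgqsqqqsqgg'
Operation: keep first occurrence of each character
Scan: s[0]='q' new -> keep; s[1]='g' new -> keep; s[2]='q' seen -> skip; s[3]='s' new -> keep; s[4]='q' seen -> skip; s[5]='q' seen -> skip; s[6]='q' seen -> skip; s[7]='s' seen -> skip; s[8]='q' seen -> skip; s[9]='g' seen -> skip; s[10]='g' seen -> skip
Result: qgs


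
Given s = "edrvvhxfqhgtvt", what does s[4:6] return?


Input string: 'edrvvhxfqhgtvt'
Operation: slice [4:6]
Extract characters: s[4]='v', s[5]='h'
Result: vh


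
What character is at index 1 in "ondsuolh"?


Input string: 'ondsuolh'
Operation: get character at index 1
Index mapping: s[0]='o', s[1]='n'
Result: 'n'


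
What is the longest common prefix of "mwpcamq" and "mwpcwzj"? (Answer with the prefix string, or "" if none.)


String 1: 'mwpcamq'
String 2: 'mwpcwzj'
Compare position by position:
pos 0: 'm' vs 'm' match
pos 1: 'w' vs 'w' match
pos 2: 'p' vs 'p' match
pos 3: 'c' vs 'c' match
pos 4: 'a' vs 'w' differ -> stop
Longest common prefix: "mwpc" (length 4)


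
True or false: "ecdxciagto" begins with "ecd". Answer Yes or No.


Input string: 'ecdxciagto'
Prefix to check: 'ecd'
First 3 characters of input: 'ecd'
Match: True
Result: Yes


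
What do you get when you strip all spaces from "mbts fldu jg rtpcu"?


Input string: 'mbts fldu jg rtpcu'
Operation: remove all spaces
Words: 'mbts', 'fldu', 'jg', 'rtpcu'
Join without spaces: mbtsfldujgrtpcu


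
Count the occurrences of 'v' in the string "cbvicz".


Input string: 'cbvicz'
Target character: 'v'
Scan each position: s[2]='v'
Matches found at indices: 2
Total: 1


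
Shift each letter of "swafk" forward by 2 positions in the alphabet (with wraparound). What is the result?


Input: 'swafk', shift = 2
Operation: for each letter, (position + 2) mod 26
Mapping: 's'(18+2=20)->'u', 'w'(22+2=24)->'y', 'a'(0+2=2)->'c', 'f'(5+2=7)->'h', 'k'(10+2=12)->'m'
Result: uychm


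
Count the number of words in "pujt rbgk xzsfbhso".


Input string: 'pujt rbgk xzsfbhso'
Operation: split by spaces
Words found: 'pujt', 'rbgk', 'xzsfbhso'
Word count: 3


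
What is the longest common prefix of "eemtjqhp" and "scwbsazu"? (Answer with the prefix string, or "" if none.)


String 1: 'eemtjqhp'
String 2: 'scwbsazu'
Compare position by position:
pos 0: 'e' vs 's' differ -> stop
Longest common prefix: "" (length 0)


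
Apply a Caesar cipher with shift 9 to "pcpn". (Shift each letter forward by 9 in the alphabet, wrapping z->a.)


Input: 'pcpn', shift = 9
Operation: for each letter, (position + 9) mod 26
Mapping: 'p'(15+9=24)->'y', 'c'(2+9=11)->'l', 'p'(15+9=24)->'y', 'n'(13+9=22)->'w'
Result: ylyw


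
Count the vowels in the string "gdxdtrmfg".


Input string: 'gdxdtrmfg'
Operation: count vowels (a, e, i, o, u)
Scan: s[0]='g', s[1]='d', s[2]='x', s[3]='d', s[4]='t', s[5]='r', s[6]='m', s[7]='f', s[8]='g'
Vowels found: 0
Result: 0


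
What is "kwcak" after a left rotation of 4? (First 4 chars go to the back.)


Input: 'kwcak', shift = 4
Operation: split at index 4 and swap parts
Front part s[0:4] = 'kwca'
Back part s[4:] = 'k'
Rotated = back + front = 'k' + 'kwca'
Result: kkwca


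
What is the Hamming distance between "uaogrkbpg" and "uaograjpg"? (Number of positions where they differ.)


String 1: 'uaogrkbpg'
String 2: 'uaograjpg'
Compare each position: pos 0: 'u'=='u', pos 1: 'a'=='a', pos 2: 'o'=='o', pos 3: 'g'=='g', pos 4: 'r'=='r', pos 5: 'k'!='a', pos 6: 'b'!='j', pos 7: 'p'=='p', pos 8: 'g'=='g'
Differing positions: 2
Hamming distance: 2


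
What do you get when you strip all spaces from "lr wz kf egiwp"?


Input string: 'lr wz kf egiwp'
Operation: remove all spaces
Words: 'lr', 'wz', 'kf', 'egiwp'
Join without spaces: lrwzkfegiwp


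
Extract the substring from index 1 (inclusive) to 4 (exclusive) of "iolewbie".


Input string: 'iolewbie'
Operation: slice [1:4]
Extract characters: s[1]='o', s[2]='l', s[3]='e'
Result: ole


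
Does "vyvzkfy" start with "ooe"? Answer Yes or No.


Input string: 'vyvzkfy'
Prefix to check: 'ooe'
First 3 characters of input: 'vyv'
Match: False
Result: No


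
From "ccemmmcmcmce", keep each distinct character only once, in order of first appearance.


Input: 'ccemmmcmcmce'
Operation: keep first occurrence of each character
Scan: s[0]='c' new -> keep; s[1]='c' seen -> skip; s[2]='e' new -> keep; s[3]='m' new -> keep; s[4]='m' seen -> skip; s[5]='m' seen -> skip; s[6]='c' seen -> skip; s[7]='m' seen -> skip; s[8]='c' seen -> skip; s[9]='m' seen -> skip; s[10]='c' seen -> skip; s[11]='e' seen -> skip
Result: cem


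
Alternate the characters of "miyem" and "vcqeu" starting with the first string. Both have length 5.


String 1: 'miyem'
String 2: 'vcqeu'
Operation: alternate characters
Pairs: 'm'+'v', 'i'+'c', 'y'+'q', 'e'+'e', 'm'+'u'
Result: mvicyqeemu


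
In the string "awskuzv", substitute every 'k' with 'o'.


Input string: 'awskuzv'
Operation: replace 'k' with 'o'
Positions of 'k': 3
After replacement: awsouzv


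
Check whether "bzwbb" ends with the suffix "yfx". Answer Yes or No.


Input string: 'bzwbb'
Suffix to check: 'yfx'
Last 3 characters of input: 'wbb'
Match: False
Result: No


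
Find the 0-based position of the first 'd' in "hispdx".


Input string: 'hispdx'
Target: 'd'
Scanning left to right: s[0]='h', s[1]='i', s[2]='s', s[3]='p', s[4]='d'
First match at index: 4


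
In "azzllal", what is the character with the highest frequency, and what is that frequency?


Input: 'azzllal'
Operation: tally each character
Counts: 'a':2, 'l':3, 'z':2
Maximum: 'l' appears 3 times


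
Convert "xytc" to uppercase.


Input string: 'xytc'
Operation: convert each letter to uppercase
Mapping: 'x'->'X', 'y'->'Y', 't'->'T', 'c'->'C'
Result: XYTC


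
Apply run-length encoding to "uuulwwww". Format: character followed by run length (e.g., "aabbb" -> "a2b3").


Input: 'uuulwwww'
Operation: identify consecutive runs
Runs: 'uuu' -> u3, 'l' -> l1, 'wwww' -> w4
Encoded: u3l1w4


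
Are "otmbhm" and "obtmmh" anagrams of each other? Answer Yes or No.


String 1: 'otmbhm' -> sorted: 'bhmmot'
String 2: 'obtmmh' -> sorted: 'bhmmot'
Compare sorted forms: 'bhmmot' == 'bhmmot'
Anagram: Yes


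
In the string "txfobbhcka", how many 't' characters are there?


Input string: 'txfobbhcka'
Target character: 't'
Scan each position: s[0]='t'
Matches found at indices: 0
Total: 1


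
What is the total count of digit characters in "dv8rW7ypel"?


Input string: 'dv8rW7ypel'
Operation: count digit characters (0-9)
Scan: 'd', 'v', '8'(digit), 'r', 'W', '7'(digit), 'y', 'p', 'e', 'l'
Digits found: 2
Result: 2


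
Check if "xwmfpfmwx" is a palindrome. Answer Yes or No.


Input string: 'xwmfpfmwx'
Reversed: 'xwmfpfmwx'
Compare pairs: s[0]='x' vs s[8]='x' (match), s[1]='w' vs s[7]='w' (match), s[2]='m' vs s[6]='m' (match), s[3]='f' vs s[5]='f' (match)
Palindrome: Yes


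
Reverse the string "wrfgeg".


Input string: 'wrfgeg'
Operation: reverse character order
Original order: 'w' -> 'r' -> 'f' -> 'g' -> 'e' -> 'g'
Reversed order: 'g' -> 'e' -> 'g' -> 'f' -> 'r' -> 'w'
Result: gegfrw


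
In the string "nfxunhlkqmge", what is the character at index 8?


Input string: 'nfxunhlkqmge'
Operation: get character at index 8
Index mapping: s[0]='n', s[1]='f', s[2]='x', s[3]='u', s[4]='n', s[5]='h', s[6]='l', s[7]='k', s[8]='q'
Result: 'q'


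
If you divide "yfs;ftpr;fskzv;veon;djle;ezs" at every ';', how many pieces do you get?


Input string: 'yfs;ftpr;fskzv;veon;djle;ezs'
Delimiter: ';'
Split result: 'yfs', 'ftpr', 'fskzv', 'veon', 'djle', 'ezs'
Number of parts: 6


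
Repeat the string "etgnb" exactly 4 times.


Input string: 'etgnb'
Operation: repeat 4 times
Concatenation: 'etgnb' + 'etgnb' + 'etgnb' + 'etgnb'
Result: etgnbetgnbetgnbetgnb


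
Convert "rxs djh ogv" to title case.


Input string: 'rxs djh ogv'
Operation: capitalize first letter of each word
Word transformations: 'rxs'->'Rxs', 'djh'->'Djh', 'ogv'->'Ogv'
Result: Rxs Djh Ogv


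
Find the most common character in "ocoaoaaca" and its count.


Input: 'ocoaoaaca'
Operation: tally each character
Counts: 'a':4, 'c':2, 'o':3
Maximum: 'a' appears 4 times


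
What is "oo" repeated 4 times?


Input string: 'oo'
Operation: repeat 4 times
Concatenation: 'oo' + 'oo' + 'oo' + 'oo'
Result: oooooooo


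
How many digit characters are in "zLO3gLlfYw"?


Input string: 'zLO3gLlfYw'
Operation: count digit characters (0-9)
Scan: 'z', 'L', 'O', '3'(digit), 'g', 'L', 'l', 'f', 'Y', 'w'
Digits found: 1
Result: 1


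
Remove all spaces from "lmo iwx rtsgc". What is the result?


Input string: 'lmo iwx rtsgc'
Operation: remove all spaces
Words: 'lmo', 'iwx', 'rtsgc'
Join without spaces: lmoiwxrtsgc


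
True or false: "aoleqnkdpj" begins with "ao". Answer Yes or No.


Input string: 'aoleqnkdpj'
Prefix to check: 'ao'
First 2 characters of input: 'ao'
Match: True
Result: Yes


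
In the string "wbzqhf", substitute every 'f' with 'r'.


Input string: 'wbzqhf'
Operation: replace 'f' with 'r'
Positions of 'f': 5
After replacement: wbzqhr


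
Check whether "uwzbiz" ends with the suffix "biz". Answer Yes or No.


Input string: 'uwzbiz'
Suffix to check: 'biz'
Last 3 characters of input: 'biz'
Match: True
Result: Yes


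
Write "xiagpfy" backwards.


Input string: 'xiagpfy'
Operation: reverse character order
Original order: 'x' -> 'i' -> 'a' -> 'g' -> 'p' -> 'f' -> 'y'
Reversed order: 'y' -> 'f' -> 'p' -> 'g' -> 'a' -> 'i' -> 'x'
Result: yfpgaix


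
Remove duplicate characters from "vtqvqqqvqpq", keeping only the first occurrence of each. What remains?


Input: 'vtqvqqqvqpq'
Operation: keep first occurrence of each character
Scan: s[0]='v' new -> keep; s[1]='t' new -> keep; s[2]='q' new -> keep; s[3]='v' seen -> skip; s[4]='q' seen -> skip; s[5]='q' seen -> skip; s[6]='q' seen -> skip; s[7]='v' seen -> skip; s[8]='q' seen -> skip; s[9]='p' new -> keep; s[10]='q' seen -> skip
Result: vtqp


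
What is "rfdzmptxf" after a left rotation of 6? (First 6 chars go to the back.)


Input: 'rfdzmptxf', shift = 6
Operation: split at index 6 and swap parts
Front part s[0:6] = 'rfdzmp'
Back part s[6:] = 'txf'
Rotated = back + front = 'txf' + 'rfdzmp'
Result: txfrfdzmp


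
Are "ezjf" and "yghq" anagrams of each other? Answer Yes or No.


String 1: 'ezjf' -> sorted: 'efjz'
String 2: 'yghq' -> sorted: 'ghqy'
Compare sorted forms: 'efjz' != 'ghqy'
Anagram: No


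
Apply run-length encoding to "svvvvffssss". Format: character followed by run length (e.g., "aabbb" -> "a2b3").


Input: 'svvvvffssss'
Operation: identify consecutive runs
Runs: 's' -> s1, 'vvvv' -> v4, 'ff' -> f2, 'ssss' -> s4
Encoded: s1v4f2s4


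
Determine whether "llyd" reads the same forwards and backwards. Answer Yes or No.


Input string: 'llyd'
Reversed: 'dyll'
Compare pairs: s[0]='l' vs s[3]='d' (mismatch), s[1]='l' vs s[2]='y' (mismatch)
Palindrome: No


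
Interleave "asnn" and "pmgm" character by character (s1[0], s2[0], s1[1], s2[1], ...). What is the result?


String 1: 'asnn'
String 2: 'pmgm'
Operation: alternate characters
Pairs: 'a'+'p', 's'+'m', 'n'+'g', 'n'+'m'
Result: apsmngnm


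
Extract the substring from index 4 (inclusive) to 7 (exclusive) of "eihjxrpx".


Input string: 'eihjxrpx'
Operation: slice [4:7]
Extract characters: s[4]='x', s[5]='r', s[6]='p'
Result: xrp


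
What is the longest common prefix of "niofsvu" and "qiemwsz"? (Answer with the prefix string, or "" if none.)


String 1: 'niofsvu'
String 2: 'qiemwsz'
Compare position by position:
pos 0: 'n' vs 'q' differ -> stop
Longest common prefix: "" (length 0)


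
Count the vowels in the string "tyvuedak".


Input string: 'tyvuedak'
Operation: count vowels (a, e, i, o, u)
Scan: s[0]='t', s[1]='y', s[2]='v', s[3]='u' (vowel), s[4]='e' (vowel), s[5]='d', s[6]='a' (vowel), s[7]='k'
Vowels found: 3
Result: 3


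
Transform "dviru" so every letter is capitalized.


Input string: 'dviru'
Operation: convert each letter to uppercase
Mapping: 'd'->'D', 'v'->'V', 'i'->'I', 'r'->'R', 'u'->'U'
Result: DVIRU


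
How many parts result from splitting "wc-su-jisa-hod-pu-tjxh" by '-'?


Input string: 'wc-su-jisa-hod-pu-tjxh'
Delimiter: '-'
Split result: 'wc', 'su', 'jisa', 'hod', 'pu', 'tjxh'
Number of parts: 6


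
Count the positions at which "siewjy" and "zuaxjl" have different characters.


String 1: 'siewjy'
String 2: 'zuaxjl'
Compare each position: pos 0: 's'!='z', pos 1: 'i'!='u', pos 2: 'e'!='a', pos 3: 'w'!='x', pos 4: 'j'=='j', pos 5: 'y'!='l'
Differing positions: 5
Hamming distance: 5


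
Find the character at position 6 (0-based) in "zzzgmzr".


Input string: 'zzzgmzr'
Operation: get character at index 6
Index mapping: s[0]='z', s[1]='z', s[2]='z', s[3]='g', s[4]='m', s[5]='z', s[6]='r'
Result: 'r'


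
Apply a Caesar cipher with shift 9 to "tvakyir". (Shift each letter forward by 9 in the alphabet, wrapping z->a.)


Input: 'tvakyir', shift = 9
Operation: for each letter, (position + 9) mod 26
Mapping: 't'(19+9=28, 28 mod 26=2)->'c', 'v'(21+9=30, 30 mod 26=4)->'e', 'a'(0+9=9)->'j', 'k'(10+9=19)->'t', 'y'(24+9=33, 33 mod 26=7)->'h', 'i'(8+9=17)->'r', 'r'(17+9=26, 26 mod 26=0)->'a'
Result: cejthra


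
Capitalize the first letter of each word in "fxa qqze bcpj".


Input string: 'fxa qqze bcpj'
Operation: capitalize first letter of each word
Word transformations: 'fxa'->'Fxa', 'qqze'->'Qqze', 'bcpj'->'Bcpj'
Result: Fxa Qqze Bcpj


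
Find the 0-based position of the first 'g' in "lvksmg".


Input string: 'lvksmg'
Target: 'g'
Scanning left to right: s[0]='l', s[1]='v', s[2]='k', s[3]='s', s[4]='m', s[5]='g'
First match at index: 5


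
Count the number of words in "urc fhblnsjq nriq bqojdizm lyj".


Input string: 'urc fhblnsjq nriq bqojdizm lyj'
Operation: split by spaces
Words found: 'urc', 'fhblnsjq', 'nriq', 'bqojdizm', 'lyj'
Word count: 5


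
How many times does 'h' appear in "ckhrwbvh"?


Input string: 'ckhrwbvh'
Target character: 'h'
Scan each position: s[2]='h', s[7]='h'
Matches found at indices: 2, 7
Total: 2


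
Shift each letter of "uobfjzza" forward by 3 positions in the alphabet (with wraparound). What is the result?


Input: 'uobfjzza', shift = 3
Operation: for each letter, (position + 3) mod 26
Mapping: 'u'(20+3=23)->'x', 'o'(14+3=17)->'r', 'b'(1+3=4)->'e', 'f'(5+3=8)->'i', 'j'(9+3=12)->'m', 'z'(25+3=28, 28 mod 26=2)->'c', 'z'(25+3=28, 28 mod 26=2)->'c', 'a'(0+3=3)->'d'
Result: xreimccd
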